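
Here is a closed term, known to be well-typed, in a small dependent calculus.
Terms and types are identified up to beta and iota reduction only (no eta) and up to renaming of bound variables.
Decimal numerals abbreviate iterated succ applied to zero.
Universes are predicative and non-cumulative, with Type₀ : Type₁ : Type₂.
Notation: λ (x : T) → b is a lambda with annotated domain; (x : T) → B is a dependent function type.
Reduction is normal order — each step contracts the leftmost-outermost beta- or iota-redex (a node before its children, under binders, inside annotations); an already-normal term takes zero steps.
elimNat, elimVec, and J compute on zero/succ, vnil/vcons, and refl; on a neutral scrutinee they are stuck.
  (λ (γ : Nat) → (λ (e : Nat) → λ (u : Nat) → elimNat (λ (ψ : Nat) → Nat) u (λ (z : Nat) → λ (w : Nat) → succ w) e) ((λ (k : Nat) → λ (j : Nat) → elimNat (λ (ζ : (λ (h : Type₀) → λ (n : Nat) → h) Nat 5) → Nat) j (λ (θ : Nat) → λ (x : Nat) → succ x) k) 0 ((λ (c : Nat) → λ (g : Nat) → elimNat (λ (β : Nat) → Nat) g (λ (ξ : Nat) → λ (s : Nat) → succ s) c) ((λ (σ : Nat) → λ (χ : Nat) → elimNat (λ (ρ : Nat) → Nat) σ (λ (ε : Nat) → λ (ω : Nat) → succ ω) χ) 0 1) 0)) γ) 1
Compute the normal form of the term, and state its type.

normal form:
  2
inferred type:
  Nat
observation: the first redex contracted is a beta-redex; the normal form is reached in 22 normal-order steps.


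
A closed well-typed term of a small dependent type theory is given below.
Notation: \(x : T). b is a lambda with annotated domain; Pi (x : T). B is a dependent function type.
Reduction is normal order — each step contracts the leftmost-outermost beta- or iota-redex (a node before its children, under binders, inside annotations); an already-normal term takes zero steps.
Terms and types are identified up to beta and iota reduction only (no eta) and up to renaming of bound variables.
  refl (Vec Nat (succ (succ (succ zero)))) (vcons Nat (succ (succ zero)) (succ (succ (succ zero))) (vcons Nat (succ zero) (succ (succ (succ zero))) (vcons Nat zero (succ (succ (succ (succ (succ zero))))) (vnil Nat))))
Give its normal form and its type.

resulting normal form:
  refl (Vec Nat (succ (succ (succ zero)))) (vcons Nat (succ (succ zero)) (succ (succ (succ zero))) (vcons Nat (succ zero) (succ (succ (succ zero))) (vcons Nat zero (succ (succ (succ (succ (succ zero))))) (vnil Nat))))
type:
  Eq (Vec Nat (succ (succ (succ zero)))) (vcons Nat (succ (succ zero)) (succ (succ (succ zero))) (vcons Nat (succ zero) (succ (succ (succ zero))) (vcons Nat zero (succ (succ (succ (succ (succ zero))))) (vnil Nat)))) (vcons Nat (succ (succ zero)) (succ (succ (succ zero))) (vcons Nat (succ zero) (succ (succ (succ zero))) (vcons Nat zero (succ (succ (succ (succ (succ zero))))) (vnil Nat))))
observation: no redex remains anywhere in the term; it is its own normal form.


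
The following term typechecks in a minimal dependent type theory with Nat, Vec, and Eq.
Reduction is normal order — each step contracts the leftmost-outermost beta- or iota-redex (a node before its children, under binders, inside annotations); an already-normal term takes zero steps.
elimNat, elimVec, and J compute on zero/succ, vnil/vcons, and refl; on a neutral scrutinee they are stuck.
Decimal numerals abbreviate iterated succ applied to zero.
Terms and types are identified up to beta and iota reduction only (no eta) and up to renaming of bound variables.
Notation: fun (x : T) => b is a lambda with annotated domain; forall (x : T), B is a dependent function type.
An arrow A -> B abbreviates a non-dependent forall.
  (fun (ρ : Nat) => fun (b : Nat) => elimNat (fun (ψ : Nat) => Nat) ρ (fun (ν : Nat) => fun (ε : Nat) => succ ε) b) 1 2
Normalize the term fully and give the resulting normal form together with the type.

reduced normal form:
  3
inferred type:
  Nat


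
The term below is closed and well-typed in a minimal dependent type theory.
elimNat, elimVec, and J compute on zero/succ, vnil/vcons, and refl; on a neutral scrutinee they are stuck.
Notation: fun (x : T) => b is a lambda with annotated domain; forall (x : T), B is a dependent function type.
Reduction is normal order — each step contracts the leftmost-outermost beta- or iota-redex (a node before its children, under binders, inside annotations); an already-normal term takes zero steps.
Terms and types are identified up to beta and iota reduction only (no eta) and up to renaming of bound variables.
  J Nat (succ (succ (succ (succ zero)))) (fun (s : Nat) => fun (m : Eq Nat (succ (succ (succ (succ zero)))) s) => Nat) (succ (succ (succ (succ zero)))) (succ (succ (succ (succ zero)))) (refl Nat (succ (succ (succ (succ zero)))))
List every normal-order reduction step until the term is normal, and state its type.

normal-order reduction sequence:
  J Nat (succ (succ (succ (succ zero)))) (fun (s : Nat) => fun (m : Eq Nat (succ (succ (succ (succ zero)))) s) => Nat) (succ (succ (succ (succ zero)))) (succ (succ (succ (succ zero)))) (refl Nat (succ (succ (succ (succ zero)))))
  ~> succ (succ (succ (succ zero)))
type:
  Nat


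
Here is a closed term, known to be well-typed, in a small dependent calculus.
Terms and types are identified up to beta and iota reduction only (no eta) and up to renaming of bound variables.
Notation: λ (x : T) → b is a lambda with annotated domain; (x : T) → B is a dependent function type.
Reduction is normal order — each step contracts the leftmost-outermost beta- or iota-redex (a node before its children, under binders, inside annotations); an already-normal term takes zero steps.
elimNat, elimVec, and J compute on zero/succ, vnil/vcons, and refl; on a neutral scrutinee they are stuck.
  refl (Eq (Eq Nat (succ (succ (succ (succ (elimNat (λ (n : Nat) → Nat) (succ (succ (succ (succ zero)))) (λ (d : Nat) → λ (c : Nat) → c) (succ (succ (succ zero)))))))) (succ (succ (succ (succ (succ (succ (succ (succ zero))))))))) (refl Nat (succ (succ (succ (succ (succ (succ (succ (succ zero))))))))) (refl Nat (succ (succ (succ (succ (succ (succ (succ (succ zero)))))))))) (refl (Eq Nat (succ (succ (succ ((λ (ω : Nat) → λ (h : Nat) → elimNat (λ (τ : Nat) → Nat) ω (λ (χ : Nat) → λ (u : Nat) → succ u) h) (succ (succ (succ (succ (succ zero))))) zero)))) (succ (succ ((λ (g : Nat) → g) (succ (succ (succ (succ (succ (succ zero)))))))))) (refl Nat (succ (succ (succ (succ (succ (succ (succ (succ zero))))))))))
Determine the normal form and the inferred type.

resulting normal form:
  refl (Eq (Eq Nat (succ (succ (succ (succ (succ (succ (succ (succ zero)))))))) (succ (succ (succ (succ (succ (succ (succ (succ zero))))))))) (refl Nat (succ (succ (succ (succ (succ (succ (succ (succ zero))))))))) (refl Nat (succ (succ (succ (succ (succ (succ (succ (succ zero)))))))))) (refl (Eq Nat (succ (succ (succ (succ (succ (succ (succ (succ zero)))))))) (succ (succ (succ (succ (succ (succ (succ (succ zero))))))))) (refl Nat (succ (succ (succ (succ (succ (succ (succ (succ zero))))))))))
inferred type:
  Eq (Eq (Eq Nat (succ (succ (succ (succ (succ (succ (succ (succ zero)))))))) (succ (succ (succ (succ (succ (succ (succ (succ zero))))))))) (refl Nat (succ (succ (succ (succ (succ (succ (succ (succ zero))))))))) (refl Nat (succ (succ (succ (succ (succ (succ (succ (succ zero)))))))))) (refl (Eq Nat (succ (succ (succ (succ (succ (succ (succ (succ zero)))))))) (succ (succ (succ (succ (succ (succ (succ (succ zero))))))))) (refl Nat (succ (succ (succ (succ (succ (succ (succ (succ zero)))))))))) (refl (Eq Nat (succ (succ (succ (succ (succ (succ (succ (succ zero)))))))) (succ (succ (succ (succ (succ (succ (succ (succ zero))))))))) (refl Nat (succ (succ (succ (succ (succ (succ (succ (succ zero))))))))))


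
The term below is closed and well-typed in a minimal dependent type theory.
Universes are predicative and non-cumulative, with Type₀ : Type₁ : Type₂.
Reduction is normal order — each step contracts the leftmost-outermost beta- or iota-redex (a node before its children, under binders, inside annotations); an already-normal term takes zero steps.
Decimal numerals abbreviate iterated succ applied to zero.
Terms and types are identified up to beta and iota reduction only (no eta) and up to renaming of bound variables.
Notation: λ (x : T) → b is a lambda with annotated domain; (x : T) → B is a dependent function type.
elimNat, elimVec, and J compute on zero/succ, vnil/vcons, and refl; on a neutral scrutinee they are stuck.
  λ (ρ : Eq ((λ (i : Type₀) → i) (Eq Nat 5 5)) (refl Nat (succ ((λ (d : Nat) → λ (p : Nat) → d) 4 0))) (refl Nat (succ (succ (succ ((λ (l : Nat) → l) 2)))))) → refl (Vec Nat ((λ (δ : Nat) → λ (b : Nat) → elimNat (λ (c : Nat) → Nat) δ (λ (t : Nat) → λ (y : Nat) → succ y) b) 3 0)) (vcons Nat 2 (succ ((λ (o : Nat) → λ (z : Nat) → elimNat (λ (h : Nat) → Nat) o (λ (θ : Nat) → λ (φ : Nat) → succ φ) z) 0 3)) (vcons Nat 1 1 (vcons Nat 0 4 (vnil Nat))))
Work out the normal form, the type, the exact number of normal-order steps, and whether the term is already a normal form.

resulting normal form:
  λ (ρ : Eq (Eq Nat 5 5) (refl Nat 5) (refl Nat 5)) → refl (Vec Nat 3) (vcons Nat 2 4 (vcons Nat 1 1 (vcons Nat 0 4 (vnil Nat))))
inferred type:
  (ρ : Eq (Eq Nat 5 5) (refl Nat 5) (refl Nat 5)) → Eq (Vec Nat 3) (vcons Nat 2 4 (vcons Nat 1 1 (vcons Nat 0 4 (vnil Nat)))) (vcons Nat 2 4 (vcons Nat 1 1 (vcons Nat 0 4 (vnil Nat))))
reduction steps (normal order): 19
started in normal form: no
first redex: a beta-redex


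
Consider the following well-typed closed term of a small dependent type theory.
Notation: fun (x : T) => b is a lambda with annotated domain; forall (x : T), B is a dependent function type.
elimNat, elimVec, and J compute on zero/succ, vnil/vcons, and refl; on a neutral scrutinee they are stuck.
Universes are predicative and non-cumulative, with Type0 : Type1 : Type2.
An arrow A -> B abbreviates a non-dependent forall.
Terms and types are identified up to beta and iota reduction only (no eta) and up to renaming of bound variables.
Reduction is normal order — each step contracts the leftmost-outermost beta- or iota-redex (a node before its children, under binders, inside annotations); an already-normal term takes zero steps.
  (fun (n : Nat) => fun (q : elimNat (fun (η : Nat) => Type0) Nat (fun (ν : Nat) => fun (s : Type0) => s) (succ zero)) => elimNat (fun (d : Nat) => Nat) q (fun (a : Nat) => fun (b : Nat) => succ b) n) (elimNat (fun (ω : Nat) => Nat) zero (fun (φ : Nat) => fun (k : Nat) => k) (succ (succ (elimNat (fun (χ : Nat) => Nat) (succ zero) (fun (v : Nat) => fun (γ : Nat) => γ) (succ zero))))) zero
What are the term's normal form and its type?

resulting normal form:
  zero
the term's type:
  Nat
observation: contracting a beta-redex first, the term normalizes in 17 steps.


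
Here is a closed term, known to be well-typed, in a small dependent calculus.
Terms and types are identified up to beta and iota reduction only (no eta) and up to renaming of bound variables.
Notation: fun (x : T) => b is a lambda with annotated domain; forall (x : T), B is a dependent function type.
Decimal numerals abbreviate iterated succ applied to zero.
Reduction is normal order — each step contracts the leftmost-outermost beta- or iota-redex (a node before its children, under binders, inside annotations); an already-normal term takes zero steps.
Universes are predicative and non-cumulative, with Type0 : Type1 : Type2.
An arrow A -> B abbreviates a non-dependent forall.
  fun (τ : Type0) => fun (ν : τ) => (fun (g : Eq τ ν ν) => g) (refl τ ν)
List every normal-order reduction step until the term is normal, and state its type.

normal-order reduction sequence:
  fun (τ : Type0) => fun (ν : τ) => (fun (g : Eq τ ν ν) => g) (refl τ ν)
  ~> fun (τ : Type0) => fun (ν : τ) => refl τ ν
the term's type:
  forall (τ : Type0), forall (ν : τ), Eq τ ν ν


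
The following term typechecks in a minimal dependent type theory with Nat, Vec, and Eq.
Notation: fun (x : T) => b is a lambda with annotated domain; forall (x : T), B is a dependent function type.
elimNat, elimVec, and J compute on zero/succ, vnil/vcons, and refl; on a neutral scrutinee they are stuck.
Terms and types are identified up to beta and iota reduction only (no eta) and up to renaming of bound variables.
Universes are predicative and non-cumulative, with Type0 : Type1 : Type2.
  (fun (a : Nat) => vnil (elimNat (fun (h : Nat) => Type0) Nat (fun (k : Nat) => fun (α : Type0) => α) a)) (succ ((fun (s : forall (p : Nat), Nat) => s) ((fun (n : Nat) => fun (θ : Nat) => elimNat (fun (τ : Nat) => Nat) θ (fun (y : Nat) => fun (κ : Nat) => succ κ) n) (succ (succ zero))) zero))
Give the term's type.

the term's type:
  Vec Nat zero


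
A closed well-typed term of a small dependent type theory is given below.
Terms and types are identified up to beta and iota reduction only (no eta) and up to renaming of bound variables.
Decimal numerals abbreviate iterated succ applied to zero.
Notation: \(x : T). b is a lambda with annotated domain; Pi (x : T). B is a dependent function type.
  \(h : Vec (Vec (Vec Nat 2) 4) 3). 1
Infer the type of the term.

inferred type:
  Pi (h : Vec (Vec (Vec Nat 2) 4) 3). Nat


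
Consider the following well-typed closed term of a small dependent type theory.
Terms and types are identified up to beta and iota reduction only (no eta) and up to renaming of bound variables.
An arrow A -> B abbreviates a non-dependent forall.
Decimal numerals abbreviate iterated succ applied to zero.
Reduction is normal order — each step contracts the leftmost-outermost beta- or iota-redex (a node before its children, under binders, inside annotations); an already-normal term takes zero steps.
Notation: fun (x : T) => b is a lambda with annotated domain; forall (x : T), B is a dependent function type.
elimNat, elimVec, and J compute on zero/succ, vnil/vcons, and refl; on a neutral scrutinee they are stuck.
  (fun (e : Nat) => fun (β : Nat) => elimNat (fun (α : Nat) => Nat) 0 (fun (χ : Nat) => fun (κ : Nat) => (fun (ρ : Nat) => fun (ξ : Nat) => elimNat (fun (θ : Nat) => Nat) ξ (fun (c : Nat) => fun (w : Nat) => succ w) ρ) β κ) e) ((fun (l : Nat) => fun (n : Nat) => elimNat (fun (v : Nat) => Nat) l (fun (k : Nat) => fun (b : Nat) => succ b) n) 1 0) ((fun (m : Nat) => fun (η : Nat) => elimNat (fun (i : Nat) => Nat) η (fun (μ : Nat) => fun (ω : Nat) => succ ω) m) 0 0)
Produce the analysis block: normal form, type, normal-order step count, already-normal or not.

normal form:
  0
type:
  Nat
normal-order step count: 15
already normal: no
first contracted redex: a beta-redex


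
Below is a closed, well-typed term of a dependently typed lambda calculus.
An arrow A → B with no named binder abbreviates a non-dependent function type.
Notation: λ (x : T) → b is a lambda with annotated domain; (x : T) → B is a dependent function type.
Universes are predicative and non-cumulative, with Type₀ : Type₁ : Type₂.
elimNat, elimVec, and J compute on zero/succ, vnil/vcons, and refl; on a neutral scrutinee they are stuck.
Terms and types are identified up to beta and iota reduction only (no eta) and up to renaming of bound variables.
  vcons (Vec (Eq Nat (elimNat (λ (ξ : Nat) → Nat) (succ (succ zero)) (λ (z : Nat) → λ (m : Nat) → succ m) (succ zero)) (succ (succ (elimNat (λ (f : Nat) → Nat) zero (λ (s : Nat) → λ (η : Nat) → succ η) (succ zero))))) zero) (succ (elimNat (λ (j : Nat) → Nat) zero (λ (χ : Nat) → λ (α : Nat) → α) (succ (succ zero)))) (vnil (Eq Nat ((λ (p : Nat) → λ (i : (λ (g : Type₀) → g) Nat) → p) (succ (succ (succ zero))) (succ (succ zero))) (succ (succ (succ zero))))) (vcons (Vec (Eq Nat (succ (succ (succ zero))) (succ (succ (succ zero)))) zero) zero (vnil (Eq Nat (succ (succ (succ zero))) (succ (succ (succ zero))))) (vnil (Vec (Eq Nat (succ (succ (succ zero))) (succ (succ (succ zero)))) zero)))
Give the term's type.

inferred type:
  Vec (Vec (Eq Nat (succ (succ (succ zero))) (succ (succ (succ zero)))) zero) (succ (succ zero))


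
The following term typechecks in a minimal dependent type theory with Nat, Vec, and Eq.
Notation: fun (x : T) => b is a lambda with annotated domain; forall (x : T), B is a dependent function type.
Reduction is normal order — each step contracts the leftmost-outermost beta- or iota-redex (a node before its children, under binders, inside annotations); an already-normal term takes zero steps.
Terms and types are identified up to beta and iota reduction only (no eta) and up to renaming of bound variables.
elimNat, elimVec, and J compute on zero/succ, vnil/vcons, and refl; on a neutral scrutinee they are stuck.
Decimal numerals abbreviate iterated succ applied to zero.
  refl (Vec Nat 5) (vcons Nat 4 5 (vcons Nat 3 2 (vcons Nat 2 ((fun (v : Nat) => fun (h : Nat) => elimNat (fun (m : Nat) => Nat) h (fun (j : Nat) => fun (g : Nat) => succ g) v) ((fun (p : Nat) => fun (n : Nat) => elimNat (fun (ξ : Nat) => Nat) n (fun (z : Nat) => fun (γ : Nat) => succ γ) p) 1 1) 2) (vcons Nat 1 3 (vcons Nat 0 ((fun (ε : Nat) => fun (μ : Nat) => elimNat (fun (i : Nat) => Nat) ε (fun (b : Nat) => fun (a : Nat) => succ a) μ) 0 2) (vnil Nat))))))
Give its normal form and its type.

normal form:
  refl (Vec Nat 5) (vcons Nat 4 5 (vcons Nat 3 2 (vcons Nat 2 4 (vcons Nat 1 3 (vcons Nat 0 2 (vnil Nat))))))
type:
  Eq (Vec Nat 5) (vcons Nat 4 5 (vcons Nat 3 2 (vcons Nat 2 4 (vcons Nat 1 3 (vcons Nat 0 2 (vnil Nat)))))) (vcons Nat 4 5 (vcons Nat 3 2 (vcons Nat 2 4 (vcons Nat 1 3 (vcons Nat 0 2 (vnil Nat))))))
observation: the first redex contracted is a beta-redex; the normal form is reached in 24 normal-order steps.


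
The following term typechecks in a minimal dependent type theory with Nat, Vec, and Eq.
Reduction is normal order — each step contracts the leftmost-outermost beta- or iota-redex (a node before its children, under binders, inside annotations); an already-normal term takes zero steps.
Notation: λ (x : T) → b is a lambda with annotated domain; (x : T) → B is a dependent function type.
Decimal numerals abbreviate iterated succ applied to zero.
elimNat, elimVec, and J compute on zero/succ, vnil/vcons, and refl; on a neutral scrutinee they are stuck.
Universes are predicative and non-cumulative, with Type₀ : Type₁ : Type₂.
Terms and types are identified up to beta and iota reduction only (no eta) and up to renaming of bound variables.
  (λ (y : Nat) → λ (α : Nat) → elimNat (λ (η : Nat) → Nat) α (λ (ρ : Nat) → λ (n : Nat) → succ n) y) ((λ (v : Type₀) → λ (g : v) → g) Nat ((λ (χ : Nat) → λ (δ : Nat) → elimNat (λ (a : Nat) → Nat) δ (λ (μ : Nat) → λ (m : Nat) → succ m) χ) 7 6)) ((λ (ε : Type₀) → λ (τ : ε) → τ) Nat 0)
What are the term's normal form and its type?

normal form:
  13
type:
  Nat


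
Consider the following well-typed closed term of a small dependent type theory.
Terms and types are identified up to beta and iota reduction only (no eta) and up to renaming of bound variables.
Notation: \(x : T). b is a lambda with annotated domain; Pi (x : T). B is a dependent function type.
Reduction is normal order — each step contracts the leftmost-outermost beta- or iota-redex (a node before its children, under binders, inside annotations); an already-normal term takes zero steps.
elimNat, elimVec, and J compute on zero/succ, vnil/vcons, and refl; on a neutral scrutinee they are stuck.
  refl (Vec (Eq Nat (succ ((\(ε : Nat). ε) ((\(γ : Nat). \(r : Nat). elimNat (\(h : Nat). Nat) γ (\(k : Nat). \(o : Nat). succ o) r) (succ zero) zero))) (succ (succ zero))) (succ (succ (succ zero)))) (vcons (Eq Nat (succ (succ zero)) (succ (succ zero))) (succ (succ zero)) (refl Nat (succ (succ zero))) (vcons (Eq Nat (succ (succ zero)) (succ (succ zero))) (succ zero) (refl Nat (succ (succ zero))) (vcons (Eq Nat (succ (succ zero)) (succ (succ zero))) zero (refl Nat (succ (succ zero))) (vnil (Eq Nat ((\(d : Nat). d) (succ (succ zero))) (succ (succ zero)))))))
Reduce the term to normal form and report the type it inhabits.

resulting normal form:
  refl (Vec (Eq Nat (succ (succ zero)) (succ (succ zero))) (succ (succ (succ zero)))) (vcons (Eq Nat (succ (succ zero)) (succ (succ zero))) (succ (succ zero)) (refl Nat (succ (succ zero))) (vcons (Eq Nat (succ (succ zero)) (succ (succ zero))) (succ zero) (refl Nat (succ (succ zero))) (vcons (Eq Nat (succ (succ zero)) (succ (succ zero))) zero (refl Nat (succ (succ zero))) (vnil (Eq Nat (succ (succ zero)) (succ (succ zero)))))))
inferred type:
  Eq (Vec (Eq Nat (succ (succ zero)) (succ (succ zero))) (succ (succ (succ zero)))) (vcons (Eq Nat (succ (succ zero)) (succ (succ zero))) (succ (succ zero)) (refl Nat (succ (succ zero))) (vcons (Eq Nat (succ (succ zero)) (succ (succ zero))) (succ zero) (refl Nat (succ (succ zero))) (vcons (Eq Nat (succ (succ zero)) (succ (succ zero))) zero (refl Nat (succ (succ zero))) (vnil (Eq Nat (succ (succ zero)) (succ (succ zero))))))) (vcons (Eq Nat (succ (succ zero)) (succ (succ zero))) (succ (succ zero)) (refl Nat (succ (succ zero))) (vcons (Eq Nat (succ (succ zero)) (succ (succ zero))) (succ zero) (refl Nat (succ (succ zero))) (vcons (Eq Nat (succ (succ zero)) (succ (succ zero))) zero (refl Nat (succ (succ zero))) (vnil (Eq Nat (succ (succ zero)) (succ (succ zero)))))))
observation: the first redex contracted is a beta-redex; the normal form is reached in 5 normal-order steps.


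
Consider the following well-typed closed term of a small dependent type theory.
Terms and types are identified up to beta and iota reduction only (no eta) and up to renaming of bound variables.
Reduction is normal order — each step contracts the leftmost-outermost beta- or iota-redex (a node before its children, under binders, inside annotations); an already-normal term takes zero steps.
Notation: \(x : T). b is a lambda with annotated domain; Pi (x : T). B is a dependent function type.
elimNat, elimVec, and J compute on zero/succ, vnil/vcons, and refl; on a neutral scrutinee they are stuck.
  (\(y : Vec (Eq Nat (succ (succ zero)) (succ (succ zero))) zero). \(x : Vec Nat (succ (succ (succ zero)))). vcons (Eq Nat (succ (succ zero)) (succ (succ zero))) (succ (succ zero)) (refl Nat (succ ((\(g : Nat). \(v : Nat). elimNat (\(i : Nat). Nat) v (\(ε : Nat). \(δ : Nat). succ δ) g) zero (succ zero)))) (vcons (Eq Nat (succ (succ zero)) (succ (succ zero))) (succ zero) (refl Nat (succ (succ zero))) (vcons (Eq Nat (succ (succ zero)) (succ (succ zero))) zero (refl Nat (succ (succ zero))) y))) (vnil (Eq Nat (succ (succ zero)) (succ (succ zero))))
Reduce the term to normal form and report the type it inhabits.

reduced normal form:
  \(y : Vec Nat (succ (succ (succ zero)))). vcons (Eq Nat (succ (succ zero)) (succ (succ zero))) (succ (succ zero)) (refl Nat (succ (succ zero))) (vcons (Eq Nat (succ (succ zero)) (succ (succ zero))) (succ zero) (refl Nat (succ (succ zero))) (vcons (Eq Nat (succ (succ zero)) (succ (succ zero))) zero (refl Nat (succ (succ zero))) (vnil (Eq Nat (succ (succ zero)) (succ (succ zero))))))
type:
  Pi (y : Vec Nat (succ (succ (succ zero)))). Vec (Eq Nat (succ (succ zero)) (succ (succ zero))) (succ (succ (succ zero)))
observation: normalization takes exactly 4 steps under the normal-order strategy.


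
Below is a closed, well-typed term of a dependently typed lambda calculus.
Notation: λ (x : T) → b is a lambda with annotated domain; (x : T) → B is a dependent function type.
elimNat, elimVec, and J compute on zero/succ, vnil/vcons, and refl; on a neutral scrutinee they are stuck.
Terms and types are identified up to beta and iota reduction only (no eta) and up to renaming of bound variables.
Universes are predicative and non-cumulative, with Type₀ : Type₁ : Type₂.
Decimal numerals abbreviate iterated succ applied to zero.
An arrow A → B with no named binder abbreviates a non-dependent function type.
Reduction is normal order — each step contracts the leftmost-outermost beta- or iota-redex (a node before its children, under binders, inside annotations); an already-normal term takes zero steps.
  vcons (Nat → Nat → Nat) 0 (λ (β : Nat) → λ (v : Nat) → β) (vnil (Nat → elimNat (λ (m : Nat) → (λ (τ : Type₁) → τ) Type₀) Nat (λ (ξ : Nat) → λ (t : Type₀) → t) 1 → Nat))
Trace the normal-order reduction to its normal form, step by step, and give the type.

normal-order reduction:
  vcons (Nat → Nat → Nat) 0 (λ (β : Nat) → λ (v : Nat) → β) (vnil (Nat → elimNat (λ (m : Nat) → (λ (τ : Type₁) → τ) Type₀) Nat (λ (ξ : Nat) → λ (t : Type₀) → t) 1 → Nat))
  ~> vcons (Nat → Nat → Nat) 0 (λ (β : Nat) → λ (v : Nat) → β) (vnil (Nat → (λ (m : Nat) → λ (τ : Type₀) → τ) 0 (elimNat (λ (ξ : Nat) → (λ (t : Type₁) → t) Type₀) Nat (λ (e : Nat) → λ (n : Type₀) → n) 0) → Nat))
  ~> vcons (Nat → Nat → Nat) 0 (λ (β : Nat) → λ (v : Nat) → β) (vnil (Nat → (λ (m : Type₀) → m) (elimNat (λ (τ : Nat) → (λ (ξ : Type₁) → ξ) Type₀) Nat (λ (t : Nat) → λ (e : Type₀) → e) 0) → Nat))
  ~> vcons (Nat → Nat → Nat) 0 (λ (β : Nat) → λ (v : Nat) → β) (vnil (Nat → elimNat (λ (m : Nat) → (λ (τ : Type₁) → τ) Type₀) Nat (λ (ξ : Nat) → λ (t : Type₀) → t) 0 → Nat))
  ~> vcons (Nat → Nat → Nat) 0 (λ (β : Nat) → λ (v : Nat) → β) (vnil (Nat → Nat → Nat))
type:
  Vec (Nat → Nat → Nat) 1


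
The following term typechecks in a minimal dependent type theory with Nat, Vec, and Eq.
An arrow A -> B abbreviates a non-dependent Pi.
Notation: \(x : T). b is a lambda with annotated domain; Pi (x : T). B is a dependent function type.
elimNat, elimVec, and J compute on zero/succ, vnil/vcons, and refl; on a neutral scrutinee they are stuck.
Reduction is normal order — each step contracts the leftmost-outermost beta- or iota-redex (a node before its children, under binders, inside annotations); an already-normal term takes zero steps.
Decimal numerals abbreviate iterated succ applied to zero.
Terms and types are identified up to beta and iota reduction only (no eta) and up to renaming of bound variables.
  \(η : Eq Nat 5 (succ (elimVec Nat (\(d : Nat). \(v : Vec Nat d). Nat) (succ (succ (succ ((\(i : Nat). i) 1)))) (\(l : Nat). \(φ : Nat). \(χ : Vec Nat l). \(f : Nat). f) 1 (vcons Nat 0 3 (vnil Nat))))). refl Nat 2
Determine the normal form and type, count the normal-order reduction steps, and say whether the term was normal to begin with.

reduced normal form:
  \(η : Eq Nat 5 5). refl Nat 2
inferred type:
  Eq Nat 5 5 -> Eq Nat 2 2
steps to reach normal form (normal order): 7
term was already normal: no
first redex: an elimVec iota-redex


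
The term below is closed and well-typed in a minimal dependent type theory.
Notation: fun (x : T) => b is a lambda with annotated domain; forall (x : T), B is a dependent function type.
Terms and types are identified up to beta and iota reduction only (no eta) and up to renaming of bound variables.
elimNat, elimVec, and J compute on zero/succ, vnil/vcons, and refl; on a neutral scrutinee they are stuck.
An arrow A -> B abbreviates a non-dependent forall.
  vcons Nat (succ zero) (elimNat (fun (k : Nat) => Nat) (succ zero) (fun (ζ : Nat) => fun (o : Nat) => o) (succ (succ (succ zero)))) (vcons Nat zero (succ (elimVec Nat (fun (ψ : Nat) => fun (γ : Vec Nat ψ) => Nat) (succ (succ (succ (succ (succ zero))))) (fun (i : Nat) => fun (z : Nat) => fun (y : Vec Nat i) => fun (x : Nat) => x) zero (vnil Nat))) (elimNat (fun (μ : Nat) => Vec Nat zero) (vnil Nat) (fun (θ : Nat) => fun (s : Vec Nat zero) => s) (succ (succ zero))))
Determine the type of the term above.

inferred type:
  Vec Nat (succ (succ zero))


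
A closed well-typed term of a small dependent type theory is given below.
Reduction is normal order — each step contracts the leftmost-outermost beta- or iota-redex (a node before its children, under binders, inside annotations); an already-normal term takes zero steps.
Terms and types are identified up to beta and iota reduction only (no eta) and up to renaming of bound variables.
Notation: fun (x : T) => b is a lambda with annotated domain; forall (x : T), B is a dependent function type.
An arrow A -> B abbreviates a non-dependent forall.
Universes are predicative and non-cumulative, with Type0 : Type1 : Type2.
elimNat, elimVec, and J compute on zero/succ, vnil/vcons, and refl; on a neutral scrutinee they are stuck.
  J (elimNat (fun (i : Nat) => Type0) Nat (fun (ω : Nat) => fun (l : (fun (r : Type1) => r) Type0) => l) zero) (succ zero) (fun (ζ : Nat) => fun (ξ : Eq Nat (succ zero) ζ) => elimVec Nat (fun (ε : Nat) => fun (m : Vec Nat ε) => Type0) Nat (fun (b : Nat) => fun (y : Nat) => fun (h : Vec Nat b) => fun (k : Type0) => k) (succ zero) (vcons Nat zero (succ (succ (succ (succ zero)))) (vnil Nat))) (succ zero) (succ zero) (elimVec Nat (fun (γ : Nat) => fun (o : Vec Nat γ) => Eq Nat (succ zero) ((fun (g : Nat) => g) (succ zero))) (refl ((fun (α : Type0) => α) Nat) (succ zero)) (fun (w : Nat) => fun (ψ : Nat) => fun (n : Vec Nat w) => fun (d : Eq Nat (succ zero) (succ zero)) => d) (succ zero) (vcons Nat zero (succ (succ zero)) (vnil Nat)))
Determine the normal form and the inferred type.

reduced normal form:
  succ zero
type:
  Nat


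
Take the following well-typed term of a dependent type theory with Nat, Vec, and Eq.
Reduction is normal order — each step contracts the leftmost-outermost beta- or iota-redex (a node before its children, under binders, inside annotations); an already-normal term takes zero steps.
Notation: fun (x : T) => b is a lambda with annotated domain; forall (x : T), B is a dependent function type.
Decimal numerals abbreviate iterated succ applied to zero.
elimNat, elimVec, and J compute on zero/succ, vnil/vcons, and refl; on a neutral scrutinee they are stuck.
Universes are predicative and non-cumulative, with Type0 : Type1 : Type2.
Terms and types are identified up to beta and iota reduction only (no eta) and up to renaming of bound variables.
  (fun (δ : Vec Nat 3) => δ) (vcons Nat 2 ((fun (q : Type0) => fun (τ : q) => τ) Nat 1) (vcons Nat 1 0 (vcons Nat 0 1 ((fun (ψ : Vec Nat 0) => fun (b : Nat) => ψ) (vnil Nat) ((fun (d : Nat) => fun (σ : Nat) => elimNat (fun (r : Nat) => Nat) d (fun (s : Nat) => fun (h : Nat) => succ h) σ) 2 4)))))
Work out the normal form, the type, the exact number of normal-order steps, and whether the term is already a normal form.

resulting normal form:
  vcons Nat 2 1 (vcons Nat 1 0 (vcons Nat 0 1 (vnil Nat)))
type:
  Vec Nat 3
steps to reach normal form (normal order): 5
started in normal form: no
first contracted redex: a beta-redex


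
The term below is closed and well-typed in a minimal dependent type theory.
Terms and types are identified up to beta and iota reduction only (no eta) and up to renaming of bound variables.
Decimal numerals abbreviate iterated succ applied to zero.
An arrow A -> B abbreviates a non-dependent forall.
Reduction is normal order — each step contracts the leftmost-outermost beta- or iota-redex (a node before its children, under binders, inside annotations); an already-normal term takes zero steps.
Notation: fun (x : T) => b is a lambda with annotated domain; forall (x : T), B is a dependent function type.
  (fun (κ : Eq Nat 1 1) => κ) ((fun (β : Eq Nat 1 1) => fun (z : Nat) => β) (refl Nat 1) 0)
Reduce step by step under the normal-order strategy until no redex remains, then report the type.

normal-order reduction:
  (fun (κ : Eq Nat 1 1) => κ) ((fun (β : Eq Nat 1 1) => fun (z : Nat) => β) (refl Nat 1) 0)
  ~> (fun (κ : Eq Nat 1 1) => fun (β : Nat) => κ) (refl Nat 1) 0
  ~> (fun (κ : Nat) => refl Nat 1) 0
  ~> refl Nat 1
inferred type:
  Eq Nat 1 1


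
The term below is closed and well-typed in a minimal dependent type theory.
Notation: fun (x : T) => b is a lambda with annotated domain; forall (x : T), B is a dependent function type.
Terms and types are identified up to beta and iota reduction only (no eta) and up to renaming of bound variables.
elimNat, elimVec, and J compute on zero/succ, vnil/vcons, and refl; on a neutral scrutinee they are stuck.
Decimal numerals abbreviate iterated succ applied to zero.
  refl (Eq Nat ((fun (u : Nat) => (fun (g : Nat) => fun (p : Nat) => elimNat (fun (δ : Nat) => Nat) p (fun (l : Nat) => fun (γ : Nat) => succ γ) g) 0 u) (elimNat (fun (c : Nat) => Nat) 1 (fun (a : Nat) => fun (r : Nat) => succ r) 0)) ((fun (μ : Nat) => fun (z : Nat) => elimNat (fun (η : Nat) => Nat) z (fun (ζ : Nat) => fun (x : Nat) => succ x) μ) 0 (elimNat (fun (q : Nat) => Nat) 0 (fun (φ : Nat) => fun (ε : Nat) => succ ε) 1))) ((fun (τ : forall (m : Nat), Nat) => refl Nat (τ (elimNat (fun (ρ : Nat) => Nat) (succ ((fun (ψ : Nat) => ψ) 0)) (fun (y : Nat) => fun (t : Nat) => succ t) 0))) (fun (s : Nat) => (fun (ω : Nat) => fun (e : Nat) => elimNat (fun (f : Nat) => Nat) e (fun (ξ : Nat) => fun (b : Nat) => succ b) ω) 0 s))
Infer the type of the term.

type:
  Eq (Eq Nat 1 1) (refl Nat 1) (refl Nat 1)


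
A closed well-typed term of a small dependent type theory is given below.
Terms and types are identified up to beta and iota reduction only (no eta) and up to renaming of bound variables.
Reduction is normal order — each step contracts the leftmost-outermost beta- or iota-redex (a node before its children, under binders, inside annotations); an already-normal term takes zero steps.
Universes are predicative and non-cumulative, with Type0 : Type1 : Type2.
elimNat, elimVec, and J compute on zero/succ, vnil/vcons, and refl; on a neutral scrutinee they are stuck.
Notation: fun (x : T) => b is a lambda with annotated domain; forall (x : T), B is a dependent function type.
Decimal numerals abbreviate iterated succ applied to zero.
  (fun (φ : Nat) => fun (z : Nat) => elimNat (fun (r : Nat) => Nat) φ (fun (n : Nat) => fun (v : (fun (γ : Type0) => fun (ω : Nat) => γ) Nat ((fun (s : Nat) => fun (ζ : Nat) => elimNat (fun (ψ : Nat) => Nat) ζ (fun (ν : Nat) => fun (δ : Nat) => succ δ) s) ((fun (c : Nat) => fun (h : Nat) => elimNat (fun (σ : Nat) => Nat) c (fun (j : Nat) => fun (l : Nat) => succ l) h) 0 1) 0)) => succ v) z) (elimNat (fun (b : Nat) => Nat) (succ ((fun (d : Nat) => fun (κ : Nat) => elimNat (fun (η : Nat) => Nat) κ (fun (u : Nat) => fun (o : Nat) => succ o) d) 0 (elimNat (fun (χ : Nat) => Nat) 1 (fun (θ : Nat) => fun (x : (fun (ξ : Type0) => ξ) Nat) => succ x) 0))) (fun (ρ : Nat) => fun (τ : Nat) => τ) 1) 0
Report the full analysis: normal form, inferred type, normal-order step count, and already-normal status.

resulting normal form:
  2
inferred type:
  Nat
steps to reach normal form (normal order): 11
already normal: no
first redex: a beta-redex


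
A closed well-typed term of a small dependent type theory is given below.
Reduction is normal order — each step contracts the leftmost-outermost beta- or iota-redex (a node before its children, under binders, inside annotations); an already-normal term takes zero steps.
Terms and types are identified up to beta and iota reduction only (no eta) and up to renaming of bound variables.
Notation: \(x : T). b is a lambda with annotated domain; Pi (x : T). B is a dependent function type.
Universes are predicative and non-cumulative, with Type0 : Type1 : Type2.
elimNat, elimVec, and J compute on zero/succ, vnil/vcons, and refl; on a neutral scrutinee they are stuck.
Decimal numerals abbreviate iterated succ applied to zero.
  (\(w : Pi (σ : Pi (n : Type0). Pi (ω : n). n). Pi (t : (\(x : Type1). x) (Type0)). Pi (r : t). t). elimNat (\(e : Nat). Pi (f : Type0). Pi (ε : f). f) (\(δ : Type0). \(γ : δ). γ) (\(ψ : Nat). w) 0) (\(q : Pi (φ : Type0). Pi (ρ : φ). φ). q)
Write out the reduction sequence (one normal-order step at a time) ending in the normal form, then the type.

reduction (normal order):
  (\(w : Pi (σ : Pi (n : Type0). Pi (ω : n). n). Pi (t : (\(x : Type1). x) (Type0)). Pi (r : t). t). elimNat (\(e : Nat). Pi (f : Type0). Pi (ε : f). f) (\(δ : Type0). \(γ : δ). γ) (\(ψ : Nat). w) 0) (\(q : Pi (φ : Type0). Pi (ρ : φ). φ). q)
  ~> elimNat (\(w : Nat). Pi (σ : Type0). Pi (n : σ). σ) (\(ω : Type0). \(t : ω). t) (\(x : Nat). \(r : Pi (e : Type0). Pi (f : e). e). r) 0
  ~> \(w : Type0). \(σ : w). σ
inferred type:
  Pi (w : Type0). Pi (σ : w). w


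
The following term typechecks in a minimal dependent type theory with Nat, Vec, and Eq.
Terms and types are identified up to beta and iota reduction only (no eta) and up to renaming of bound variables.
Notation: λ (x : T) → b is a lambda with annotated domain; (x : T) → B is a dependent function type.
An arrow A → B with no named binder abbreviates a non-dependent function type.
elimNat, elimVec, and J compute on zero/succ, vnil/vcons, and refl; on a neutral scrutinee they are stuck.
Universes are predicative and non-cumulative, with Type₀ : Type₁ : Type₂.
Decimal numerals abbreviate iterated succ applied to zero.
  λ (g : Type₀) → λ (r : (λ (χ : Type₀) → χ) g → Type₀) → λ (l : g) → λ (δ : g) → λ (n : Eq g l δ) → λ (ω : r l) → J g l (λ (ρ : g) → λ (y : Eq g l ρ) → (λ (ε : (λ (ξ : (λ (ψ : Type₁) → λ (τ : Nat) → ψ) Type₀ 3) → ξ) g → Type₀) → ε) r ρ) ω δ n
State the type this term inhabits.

the term's type:
  (g : Type₀) → (r : g → Type₀) → (χ : g) → (l : g) → Eq g χ l → r χ → r l


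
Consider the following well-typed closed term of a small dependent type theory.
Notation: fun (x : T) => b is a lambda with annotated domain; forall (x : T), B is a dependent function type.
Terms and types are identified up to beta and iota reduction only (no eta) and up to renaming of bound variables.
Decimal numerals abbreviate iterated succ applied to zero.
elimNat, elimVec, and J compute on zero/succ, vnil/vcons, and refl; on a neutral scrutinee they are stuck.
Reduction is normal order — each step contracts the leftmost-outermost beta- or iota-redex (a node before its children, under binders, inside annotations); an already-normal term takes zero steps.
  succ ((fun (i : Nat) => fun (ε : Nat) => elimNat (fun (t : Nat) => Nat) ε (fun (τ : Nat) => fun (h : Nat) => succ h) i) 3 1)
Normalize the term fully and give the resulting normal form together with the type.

reduced normal form:
  5
type:
  Nat


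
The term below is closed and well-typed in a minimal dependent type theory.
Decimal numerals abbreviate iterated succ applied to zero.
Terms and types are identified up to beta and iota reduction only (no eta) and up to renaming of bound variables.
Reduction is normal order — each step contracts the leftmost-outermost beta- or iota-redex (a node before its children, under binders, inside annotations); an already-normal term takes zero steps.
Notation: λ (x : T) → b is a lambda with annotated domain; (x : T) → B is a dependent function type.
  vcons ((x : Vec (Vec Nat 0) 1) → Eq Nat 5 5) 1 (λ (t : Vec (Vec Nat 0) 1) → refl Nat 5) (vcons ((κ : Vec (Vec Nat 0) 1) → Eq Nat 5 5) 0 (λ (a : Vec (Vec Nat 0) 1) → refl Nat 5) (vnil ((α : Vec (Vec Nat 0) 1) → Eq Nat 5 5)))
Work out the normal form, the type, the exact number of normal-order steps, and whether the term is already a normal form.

normal form:
  vcons ((x : Vec (Vec Nat 0) 1) → Eq Nat 5 5) 1 (λ (t : Vec (Vec Nat 0) 1) → refl Nat 5) (vcons ((κ : Vec (Vec Nat 0) 1) → Eq Nat 5 5) 0 (λ (a : Vec (Vec Nat 0) 1) → refl Nat 5) (vnil ((α : Vec (Vec Nat 0) 1) → Eq Nat 5 5)))
inferred type:
  Vec ((x : Vec (Vec Nat 0) 1) → Eq Nat 5 5) 2
normal-order step count: 0
term was already normal: yes


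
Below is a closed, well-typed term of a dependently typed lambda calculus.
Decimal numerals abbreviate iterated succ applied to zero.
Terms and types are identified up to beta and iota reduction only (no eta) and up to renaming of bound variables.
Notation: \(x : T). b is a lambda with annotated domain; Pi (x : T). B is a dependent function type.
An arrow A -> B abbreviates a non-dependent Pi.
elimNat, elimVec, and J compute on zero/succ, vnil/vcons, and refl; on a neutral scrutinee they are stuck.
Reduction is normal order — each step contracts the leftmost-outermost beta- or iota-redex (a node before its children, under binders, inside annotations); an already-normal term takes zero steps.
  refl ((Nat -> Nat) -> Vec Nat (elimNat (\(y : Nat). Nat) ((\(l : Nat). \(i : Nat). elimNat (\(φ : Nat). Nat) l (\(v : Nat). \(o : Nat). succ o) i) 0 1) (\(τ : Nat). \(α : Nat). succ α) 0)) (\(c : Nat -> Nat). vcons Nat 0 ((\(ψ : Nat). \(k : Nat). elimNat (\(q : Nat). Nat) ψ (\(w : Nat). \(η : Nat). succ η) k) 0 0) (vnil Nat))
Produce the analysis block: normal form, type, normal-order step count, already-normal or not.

resulting normal form:
  refl ((Nat -> Nat) -> Vec Nat 1) (\(y : Nat -> Nat). vcons Nat 0 0 (vnil Nat))
type:
  Eq ((Nat -> Nat) -> Vec Nat 1) (\(y : Nat -> Nat). vcons Nat 0 0 (vnil Nat)) (\(l : Nat -> Nat). vcons Nat 0 0 (vnil Nat))
steps to reach normal form (normal order): 10
already normal: no
first redex: an elimNat iota-redex
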